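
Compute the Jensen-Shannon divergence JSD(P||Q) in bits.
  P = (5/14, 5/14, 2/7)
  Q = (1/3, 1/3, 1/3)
0.0019 bits

Jensen-Shannon divergence is:
JSD(P||Q) = 0.5 × D_KL(P||M) + 0.5 × D_KL(Q||M)
where M = 0.5 × (P + Q) is the mixture distribution.

M = 0.5 × (5/14, 5/14, 2/7) + 0.5 × (1/3, 1/3, 1/3) = (0.345238, 0.345238, 0.309524)

D_KL(P||M) = 0.0019 bits
D_KL(Q||M) = 0.0019 bits

JSD(P||Q) = 0.5 × 0.0019 + 0.5 × 0.0019 = 0.0019 bits

Unlike KL divergence, JSD is symmetric and bounded: 0 ≤ JSD ≤ log(2).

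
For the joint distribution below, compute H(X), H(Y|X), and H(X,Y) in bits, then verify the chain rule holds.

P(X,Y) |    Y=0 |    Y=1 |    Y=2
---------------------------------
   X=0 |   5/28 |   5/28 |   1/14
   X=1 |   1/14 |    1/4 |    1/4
H(X,Y) = 2.4316, H(X) = 0.9852, H(Y|X) = 1.4463 (all in bits)

Chain rule: H(X,Y) = H(X) + H(Y|X)

Left side — joint entropy directly:
H(X,Y) = -Σ p(x,y) log p(x,y) = 2.4316 bits

Right side — compute H(Y|X) from the conditional distributions:
P(X) = (3/7, 4/7), so H(X) = 0.9852 bits
H(Y|X) = Σ_x P(X=x) · H(Y|X=x):
  P(Y|X=0) = (5/12, 5/12, 1/6), H(Y|X=0) = 1.4834, weight P(X=0) = 3/7
  P(Y|X=1) = (1/8, 7/16, 7/16), H(Y|X=1) = 1.4186, weight P(X=1) = 4/7
H(Y|X) = 1.4463 bits

H(X) + H(Y|X) = 0.9852 + 1.4463 = 2.4316 bits

Both sides equal 2.4316 bits. ✓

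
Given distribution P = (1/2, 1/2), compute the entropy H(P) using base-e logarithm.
0.6931 nats

Shannon entropy is H(X) = -Σ p(x) log p(x).

For P = (1/2, 1/2):
H = -1/2 × log_e(1/2) -1/2 × log_e(1/2)
H = 0.6931 nats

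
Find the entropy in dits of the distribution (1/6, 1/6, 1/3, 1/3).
0.5775 dits

Shannon entropy is H(X) = -Σ p(x) log p(x).

For P = (1/6, 1/6, 1/3, 1/3):
H = -1/6 × log_10(1/6) -1/6 × log_10(1/6) -1/3 × log_10(1/3) -1/3 × log_10(1/3)
H = 0.5775 dits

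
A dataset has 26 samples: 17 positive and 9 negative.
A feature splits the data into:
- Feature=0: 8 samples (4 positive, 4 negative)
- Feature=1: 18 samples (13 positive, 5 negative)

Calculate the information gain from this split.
0.0328 bits

Information Gain = H(Y) - H(Y|Feature)

Before split:
P(positive) = 17/26 = 0.6538
H(Y) = 0.9306 bits

After split:
Feature=0: H = 1.0000 bits (weight = 8/26)
Feature=1: H = 0.8524 bits (weight = 18/26)
H(Y|Feature) = (8/26)×1.0000 + (18/26)×0.8524 = 0.8978 bits

Information Gain = 0.9306 - 0.8978 = 0.0328 bits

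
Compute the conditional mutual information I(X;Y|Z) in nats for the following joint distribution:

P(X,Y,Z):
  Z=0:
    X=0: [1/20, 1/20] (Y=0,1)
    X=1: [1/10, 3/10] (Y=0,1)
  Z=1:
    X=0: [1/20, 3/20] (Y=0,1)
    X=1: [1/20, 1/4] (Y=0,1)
0.0137 nats

Conditional mutual information: I(X;Y|Z) = H(X|Z) + H(Y|Z) - H(X,Y|Z)

H(Z) = 0.6931
H(X,Z) = 1.2799 → H(X|Z) = 0.5867
H(Y,Z) = 1.2488 → H(Y|Z) = 0.5556
H(X,Y,Z) = 1.8217 → H(X,Y|Z) = 1.1286

I(X;Y|Z) = 0.5867 + 0.5556 - 1.1286 = 0.0137 nats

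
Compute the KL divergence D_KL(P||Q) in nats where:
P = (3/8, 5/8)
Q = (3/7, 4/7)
0.0059 nats

KL divergence: D_KL(P||Q) = Σ p(x) log(p(x)/q(x))

Computing term by term:
  x=0: 3/8 × log_e[(3/8)/(3/7)] = 3/8 × -0.1335 = -0.0501
  x=1: 5/8 × log_e[(5/8)/(4/7)] = 5/8 × 0.0896 = 0.0560

D_KL(P||Q) = 0.0059 nats

Note: KL divergence is always non-negative and equals 0 iff P = Q.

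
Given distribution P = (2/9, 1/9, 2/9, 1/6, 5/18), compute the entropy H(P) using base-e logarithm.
1.5671 nats

Shannon entropy is H(X) = -Σ p(x) log p(x).

For P = (2/9, 1/9, 2/9, 1/6, 5/18):
H = -2/9 × log_e(2/9) -1/9 × log_e(1/9) -2/9 × log_e(2/9) -1/6 × log_e(1/6) -5/18 × log_e(5/18)
H = 1.5671 nats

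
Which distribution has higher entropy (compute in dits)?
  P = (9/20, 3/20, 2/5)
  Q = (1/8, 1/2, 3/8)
P

Computing entropies in dits:
H(P) = 0.4388
H(Q) = 0.4231

Distribution P has higher entropy.

Intuition: The distribution closer to uniform (more spread out) has higher entropy.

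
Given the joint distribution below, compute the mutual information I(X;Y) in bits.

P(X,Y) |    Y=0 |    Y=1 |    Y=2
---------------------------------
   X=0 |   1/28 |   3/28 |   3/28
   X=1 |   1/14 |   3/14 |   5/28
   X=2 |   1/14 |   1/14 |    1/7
0.0284 bits

Mutual information: I(X;Y) = H(X) + H(Y) - H(X,Y)

Marginals:
P(X) = (1/4, 13/28, 2/7), H(X) = 1.5303 bits
P(Y) = (5/28, 11/28, 3/7), H(Y) = 1.4972 bits

Joint entropy: H(X,Y) = 2.9992 bits

I(X;Y) = 1.5303 + 1.4972 - 2.9992 = 0.0284 bits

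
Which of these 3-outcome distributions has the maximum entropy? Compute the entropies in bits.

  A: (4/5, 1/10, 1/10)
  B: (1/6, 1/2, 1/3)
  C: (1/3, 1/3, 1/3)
C

For a discrete distribution over n outcomes, entropy is maximized by the uniform distribution.

Computing entropies:
H(A) = 0.9219 bits
H(B) = 1.4591 bits
H(C) = 1.5850 bits

The uniform distribution (where all probabilities equal 1/3) achieves the maximum entropy of log_2(3) = 1.5850 bits.

Distribution C has the highest entropy.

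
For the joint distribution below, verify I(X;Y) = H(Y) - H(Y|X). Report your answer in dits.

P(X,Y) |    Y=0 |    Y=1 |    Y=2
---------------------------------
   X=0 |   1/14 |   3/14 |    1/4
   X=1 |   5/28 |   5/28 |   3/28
I(X;Y) = 0.0227 dits

Mutual information has multiple equivalent forms:
- I(X;Y) = H(X) - H(X|Y)
- I(X;Y) = H(Y) - H(Y|X)
- I(X;Y) = H(X) + H(Y) - H(X,Y)

Computing all quantities:
H(X) = 0.2999, H(Y) = 0.4696, H(X,Y) = 0.7469
H(X|Y) = 0.2773, H(Y|X) = 0.4470

Verification:
H(X) - H(X|Y) = 0.2999 - 0.2773 = 0.0227
H(Y) - H(Y|X) = 0.4696 - 0.4470 = 0.0227
H(X) + H(Y) - H(X,Y) = 0.2999 + 0.4696 - 0.7469 = 0.0227

All forms give I(X;Y) = 0.0227 dits. ✓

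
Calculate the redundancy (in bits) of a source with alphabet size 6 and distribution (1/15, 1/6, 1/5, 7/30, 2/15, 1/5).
0.0874 bits

Redundancy measures how far a source is from maximum entropy:
R = H_max - H(X)

Maximum entropy for 6 symbols: H_max = log_2(6) = 2.5850 bits
Actual entropy: H(X) = 2.4975 bits
Redundancy: R = 2.5850 - 2.4975 = 0.0874 bits

This redundancy represents potential for compression: the source could be compressed by 0.0874 bits per symbol.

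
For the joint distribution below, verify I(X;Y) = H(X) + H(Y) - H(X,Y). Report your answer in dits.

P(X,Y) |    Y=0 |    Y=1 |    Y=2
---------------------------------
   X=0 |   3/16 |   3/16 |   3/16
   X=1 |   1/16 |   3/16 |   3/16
I(X;Y) = 0.0108 dits

Mutual information has multiple equivalent forms:
- I(X;Y) = H(X) - H(X|Y)
- I(X;Y) = H(Y) - H(Y|X)
- I(X;Y) = H(X) + H(Y) - H(X,Y)

Computing all quantities:
H(X) = 0.2976, H(Y) = 0.4700, H(X,Y) = 0.7568
H(X|Y) = 0.2868, H(Y|X) = 0.4592

Verification:
H(X) - H(X|Y) = 0.2976 - 0.2868 = 0.0108
H(Y) - H(Y|X) = 0.4700 - 0.4592 = 0.0108
H(X) + H(Y) - H(X,Y) = 0.2976 + 0.4700 - 0.7568 = 0.0108

All forms give I(X;Y) = 0.0108 dits. ✓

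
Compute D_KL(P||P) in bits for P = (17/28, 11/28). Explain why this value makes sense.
0.0000 bits

KL divergence satisfies the Gibbs inequality: D_KL(P||Q) ≥ 0 for all distributions P, Q.

D_KL(P||Q) = Σ p(x) log(p(x)/q(x))
Each term is p(x) × log_2(p(x)/p(x)) = p(x) × log_2(1) = 0, so the sum is 0.
D_KL(P||Q) = 0.0000 bits

When P = Q, the KL divergence is exactly 0, as there is no 'divergence' between identical distributions.

This non-negativity is a fundamental property: relative entropy cannot be negative because it measures how different Q is from P.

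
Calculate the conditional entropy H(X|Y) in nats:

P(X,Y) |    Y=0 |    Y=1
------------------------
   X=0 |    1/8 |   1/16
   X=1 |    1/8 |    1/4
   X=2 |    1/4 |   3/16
1.0070 nats

Using the chain rule: H(X|Y) = H(X,Y) - H(Y)

First, compute H(X,Y) = 1.7002 nats

Marginal P(Y) = (1/2, 1/2)
H(Y) = 0.6931 nats

H(X|Y) = H(X,Y) - H(Y) = 1.7002 - 0.6931 = 1.0070 nats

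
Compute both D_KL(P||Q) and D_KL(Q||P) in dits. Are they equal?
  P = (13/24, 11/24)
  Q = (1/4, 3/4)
D_KL(P||Q) = 0.0839, D_KL(Q||P) = 0.0765

KL divergence is not symmetric: D_KL(P||Q) ≠ D_KL(Q||P) in general.

D_KL(P||Q) = 0.0839 dits
D_KL(Q||P) = 0.0765 dits

No, they are not equal!

This asymmetry is why KL divergence is not a true distance metric.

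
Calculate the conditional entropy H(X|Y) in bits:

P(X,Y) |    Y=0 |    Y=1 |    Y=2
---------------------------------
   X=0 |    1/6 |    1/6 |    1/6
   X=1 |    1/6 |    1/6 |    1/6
1.0000 bits

Using the chain rule: H(X|Y) = H(X,Y) - H(Y)

First, compute H(X,Y) = 2.5850 bits

Marginal P(Y) = (1/3, 1/3, 1/3)
H(Y) = 1.5850 bits

H(X|Y) = H(X,Y) - H(Y) = 2.5850 - 1.5850 = 1.0000 bits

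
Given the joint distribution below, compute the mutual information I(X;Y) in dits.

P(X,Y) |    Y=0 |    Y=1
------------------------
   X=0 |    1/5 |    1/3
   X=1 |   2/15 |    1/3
0.0019 dits

Mutual information: I(X;Y) = H(X) + H(Y) - H(X,Y)

Marginals:
P(X) = (8/15, 7/15), H(X) = 0.3001 dits
P(Y) = (1/3, 2/3), H(Y) = 0.2764 dits

Joint entropy: H(X,Y) = 0.5745 dits

I(X;Y) = 0.3001 + 0.2764 - 0.5745 = 0.0019 dits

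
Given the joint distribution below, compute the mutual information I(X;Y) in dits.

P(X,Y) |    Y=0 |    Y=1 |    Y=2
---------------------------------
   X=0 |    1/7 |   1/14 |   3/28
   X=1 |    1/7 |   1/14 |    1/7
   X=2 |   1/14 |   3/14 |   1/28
0.0447 dits

Mutual information: I(X;Y) = H(X) + H(Y) - H(X,Y)

Marginals:
P(X) = (9/28, 5/14, 9/28), H(X) = 0.4766 dits
P(Y) = (5/14, 5/14, 2/7), H(Y) = 0.4748 dits

Joint entropy: H(X,Y) = 0.9068 dits

I(X;Y) = 0.4766 + 0.4748 - 0.9068 = 0.0447 dits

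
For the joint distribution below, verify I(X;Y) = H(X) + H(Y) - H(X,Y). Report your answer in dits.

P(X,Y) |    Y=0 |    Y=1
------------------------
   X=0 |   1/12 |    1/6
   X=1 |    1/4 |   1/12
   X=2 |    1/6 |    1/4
I(X;Y) = 0.0287 dits

Mutual information has multiple equivalent forms:
- I(X;Y) = H(X) - H(X|Y)
- I(X;Y) = H(Y) - H(Y|X)
- I(X;Y) = H(X) + H(Y) - H(X,Y)

Computing all quantities:
H(X) = 0.4680, H(Y) = 0.3010, H(X,Y) = 0.7403
H(X|Y) = 0.4392, H(Y|X) = 0.2723

Verification:
H(X) - H(X|Y) = 0.4680 - 0.4392 = 0.0287
H(Y) - H(Y|X) = 0.3010 - 0.2723 = 0.0287
H(X) + H(Y) - H(X,Y) = 0.4680 + 0.3010 - 0.7403 = 0.0287

All forms give I(X;Y) = 0.0287 dits. ✓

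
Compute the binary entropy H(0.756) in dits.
0.2413 dits

The binary entropy function is:
H(p) = -p log(p) - (1-p) log(1-p)

H(0.756) = -0.756 × log_10(0.756) - 0.244 × log_10(0.244)
H(0.756) = 0.2413 dits

Note: Binary entropy is maximized at p=0.5 (H=1 bit) and minimized at p=0 or p=1 (H=0).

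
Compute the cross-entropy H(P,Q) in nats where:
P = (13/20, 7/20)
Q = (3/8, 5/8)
0.8020 nats

Cross-entropy: H(P,Q) = -Σ p(x) log q(x)

Alternatively: H(P,Q) = H(P) + D_KL(P||Q)
H(P) = 0.6474 nats
D_KL(P||Q) = 0.1546 nats

H(P,Q) = 0.6474 + 0.1546 = 0.8020 nats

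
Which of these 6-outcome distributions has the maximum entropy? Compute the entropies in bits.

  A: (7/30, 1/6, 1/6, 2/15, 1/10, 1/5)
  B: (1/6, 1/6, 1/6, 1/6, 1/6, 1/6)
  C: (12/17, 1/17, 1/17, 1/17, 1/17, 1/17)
B

For a discrete distribution over n outcomes, entropy is maximized by the uniform distribution.

Computing entropies:
H(A) = 2.5357 bits
H(B) = 2.5850 bits
H(C) = 1.5569 bits

The uniform distribution (where all probabilities equal 1/6) achieves the maximum entropy of log_2(6) = 2.5850 bits.

Distribution B has the highest entropy.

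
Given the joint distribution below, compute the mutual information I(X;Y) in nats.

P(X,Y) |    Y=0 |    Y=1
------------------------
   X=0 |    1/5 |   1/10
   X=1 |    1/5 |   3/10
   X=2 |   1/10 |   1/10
0.0271 nats

Mutual information: I(X;Y) = H(X) + H(Y) - H(X,Y)

Marginals:
P(X) = (3/10, 1/2, 1/5), H(X) = 1.0297 nats
P(Y) = (1/2, 1/2), H(Y) = 0.6931 nats

Joint entropy: H(X,Y) = 1.6957 nats

I(X;Y) = 1.0297 + 0.6931 - 1.6957 = 0.0271 nats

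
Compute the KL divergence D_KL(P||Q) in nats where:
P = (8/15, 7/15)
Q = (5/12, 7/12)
0.0275 nats

KL divergence: D_KL(P||Q) = Σ p(x) log(p(x)/q(x))

Computing term by term:
  x=0: 8/15 × log_e[(8/15)/(5/12)] = 8/15 × 0.2469 = 0.1317
  x=1: 7/15 × log_e[(7/15)/(7/12)] = 7/15 × -0.2231 = -0.1041

D_KL(P||Q) = 0.0275 nats

Note: KL divergence is always non-negative and equals 0 iff P = Q.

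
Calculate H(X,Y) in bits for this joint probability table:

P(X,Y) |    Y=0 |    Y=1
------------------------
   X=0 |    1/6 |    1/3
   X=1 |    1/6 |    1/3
1.9183 bits

Joint entropy is H(X,Y) = -Σ_{x,y} p(x,y) log p(x,y).

Summing over all non-zero entries:
H(X,Y) = -[1/6·log_2(1/6) + 1/3·log_2(1/3) + 1/6·log_2(1/6) + 1/3·log_2(1/3)]
H(X,Y) = 1.9183 bits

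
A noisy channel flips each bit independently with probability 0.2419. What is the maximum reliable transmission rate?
0.2018 bits

For a binary symmetric channel (BSC) with error probability p:
Capacity C = 1 - H(p) bits per symbol

where H(p) = -p log₂(p) - (1-p) log₂(1-p) is the binary entropy function.

H(0.2419) = 0.7982 bits
C = 1 - 0.7982 = 0.2018 bits per symbol

This means we can reliably transmit up to 0.2018 bits of information per channel use.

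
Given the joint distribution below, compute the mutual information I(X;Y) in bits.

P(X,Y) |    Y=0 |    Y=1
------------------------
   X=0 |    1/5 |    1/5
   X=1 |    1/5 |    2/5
0.0200 bits

Mutual information: I(X;Y) = H(X) + H(Y) - H(X,Y)

Marginals:
P(X) = (2/5, 3/5), H(X) = 0.9710 bits
P(Y) = (2/5, 3/5), H(Y) = 0.9710 bits

Joint entropy: H(X,Y) = 1.9219 bits

I(X;Y) = 0.9710 + 0.9710 - 1.9219 = 0.0200 bits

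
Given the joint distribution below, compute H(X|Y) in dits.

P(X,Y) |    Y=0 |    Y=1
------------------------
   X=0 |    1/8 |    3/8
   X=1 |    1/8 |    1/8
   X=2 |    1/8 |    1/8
0.4369 dits

Using the chain rule: H(X|Y) = H(X,Y) - H(Y)

First, compute H(X,Y) = 0.7242 dits

Marginal P(Y) = (3/8, 5/8)
H(Y) = 0.2873 dits

H(X|Y) = H(X,Y) - H(Y) = 0.7242 - 0.2873 = 0.4369 dits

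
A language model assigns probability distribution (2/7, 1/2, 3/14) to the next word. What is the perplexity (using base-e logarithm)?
2.8140

Perplexity is e^H (or exp(H) for natural log).

First, H = -Σ p log p = 1.0346 nats
Perplexity = e^1.0346 = 2.8140

Interpretation: The model's uncertainty is equivalent to choosing uniformly among 2.8 options.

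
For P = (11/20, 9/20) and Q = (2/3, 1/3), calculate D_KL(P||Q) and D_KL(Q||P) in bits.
D_KL(P||Q) = 0.0422, D_KL(Q||P) = 0.0407

KL divergence is not symmetric: D_KL(P||Q) ≠ D_KL(Q||P) in general.

D_KL(P||Q) = 0.0422 bits
D_KL(Q||P) = 0.0407 bits

No, they are not equal!

This asymmetry is why KL divergence is not a true distance metric.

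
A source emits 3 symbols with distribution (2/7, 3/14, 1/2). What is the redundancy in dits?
0.0278 dits

Redundancy measures how far a source is from maximum entropy:
R = H_max - H(X)

Maximum entropy for 3 symbols: H_max = log_10(3) = 0.4771 dits
Actual entropy: H(X) = 0.4493 dits
Redundancy: R = 0.4771 - 0.4493 = 0.0278 dits

This redundancy represents potential for compression: the source could be compressed by 0.0278 dits per symbol.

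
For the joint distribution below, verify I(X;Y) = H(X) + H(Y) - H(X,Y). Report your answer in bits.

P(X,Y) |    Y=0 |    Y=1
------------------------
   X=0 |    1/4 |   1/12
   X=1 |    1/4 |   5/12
I(X;Y) = 0.0933 bits

Mutual information has multiple equivalent forms:
- I(X;Y) = H(X) - H(X|Y)
- I(X;Y) = H(Y) - H(Y|X)
- I(X;Y) = H(X) + H(Y) - H(X,Y)

Computing all quantities:
H(X) = 0.9183, H(Y) = 1.0000, H(X,Y) = 1.8250
H(X|Y) = 0.8250, H(Y|X) = 0.9067

Verification:
H(X) - H(X|Y) = 0.9183 - 0.8250 = 0.0933
H(Y) - H(Y|X) = 1.0000 - 0.9067 = 0.0933
H(X) + H(Y) - H(X,Y) = 0.9183 + 1.0000 - 1.8250 = 0.0933

All forms give I(X;Y) = 0.0933 bits. ✓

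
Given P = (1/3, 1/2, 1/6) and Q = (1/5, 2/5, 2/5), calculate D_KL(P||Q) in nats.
0.1359 nats

KL divergence: D_KL(P||Q) = Σ p(x) log(p(x)/q(x))

Computing term by term:
  x=0: 1/3 × log_e[(1/3)/(1/5)] = 1/3 × 0.5108 = 0.1703
  x=1: 1/2 × log_e[(1/2)/(2/5)] = 1/2 × 0.2231 = 0.1116
  x=2: 1/6 × log_e[(1/6)/(2/5)] = 1/6 × -0.8755 = -0.1459

D_KL(P||Q) = 0.1359 nats

Note: KL divergence is always non-negative and equals 0 iff P = Q.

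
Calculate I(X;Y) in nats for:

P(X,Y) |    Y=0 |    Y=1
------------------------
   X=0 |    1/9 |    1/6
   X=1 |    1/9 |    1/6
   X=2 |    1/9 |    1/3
0.0127 nats

Mutual information: I(X;Y) = H(X) + H(Y) - H(X,Y)

Marginals:
P(X) = (5/18, 5/18, 4/9), H(X) = 1.0720 nats
P(Y) = (1/3, 2/3), H(Y) = 0.6365 nats

Joint entropy: H(X,Y) = 1.6959 nats

I(X;Y) = 1.0720 + 0.6365 - 1.6959 = 0.0127 nats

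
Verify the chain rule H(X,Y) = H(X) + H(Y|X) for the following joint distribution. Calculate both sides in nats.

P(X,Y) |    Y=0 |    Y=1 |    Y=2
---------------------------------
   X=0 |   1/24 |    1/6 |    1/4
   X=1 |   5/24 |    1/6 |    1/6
H(X,Y) = 1.7017, H(X) = 0.6897, H(Y|X) = 1.0120 (all in nats)

Chain rule: H(X,Y) = H(X) + H(Y|X)

Left side — joint entropy directly:
H(X,Y) = -Σ p(x,y) log p(x,y) = 1.7017 nats

Right side — compute H(Y|X) from the conditional distributions:
P(X) = (11/24, 13/24), so H(X) = 0.6897 nats
H(Y|X) = Σ_x P(X=x) · H(Y|X=x):
  P(Y|X=0) = (1/11, 4/11, 6/11), H(Y|X=0) = 0.9165, weight P(X=0) = 11/24
  P(Y|X=1) = (5/13, 4/13, 4/13), H(Y|X=1) = 1.0928, weight P(X=1) = 13/24
H(Y|X) = 1.0120 nats

H(X) + H(Y|X) = 0.6897 + 1.0120 = 1.7017 nats

Both sides equal 1.7017 nats. ✓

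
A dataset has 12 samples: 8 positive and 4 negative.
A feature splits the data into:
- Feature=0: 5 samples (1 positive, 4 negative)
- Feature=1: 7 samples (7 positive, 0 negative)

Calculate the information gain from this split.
0.6175 bits

Information Gain = H(Y) - H(Y|Feature)

Before split:
P(positive) = 8/12 = 0.6667
H(Y) = 0.9183 bits

After split:
Feature=0: H = 0.7219 bits (weight = 5/12)
Feature=1: H = 0.0000 bits (weight = 7/12)
H(Y|Feature) = (5/12)×0.7219 + (7/12)×0.0000 = 0.3008 bits

Information Gain = 0.9183 - 0.3008 = 0.6175 bits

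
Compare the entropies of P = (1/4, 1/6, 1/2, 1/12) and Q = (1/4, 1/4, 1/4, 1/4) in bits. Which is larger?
Q

Computing entropies in bits:
H(P) = 1.7296
H(Q) = 2.0000

Distribution Q has higher entropy.

Intuition: The distribution closer to uniform (more spread out) has higher entropy.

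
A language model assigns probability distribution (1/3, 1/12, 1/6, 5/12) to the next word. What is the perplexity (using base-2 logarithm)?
3.4442

Perplexity is 2^H (or exp(H) for natural log).

First, H = -Σ p log p = 1.7842 bits
Perplexity = 2^1.7842 = 3.4442

Interpretation: The model's uncertainty is equivalent to choosing uniformly among 3.4 options.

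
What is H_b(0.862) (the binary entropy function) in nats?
0.4013 nats

The binary entropy function is:
H(p) = -p log(p) - (1-p) log(1-p)

H(0.862) = -0.862 × log_e(0.862) - 0.138 × log_e(0.138)
H(0.862) = 0.4013 nats

Note: Binary entropy is maximized at p=0.5 (H=1 bit) and minimized at p=0 or p=1 (H=0).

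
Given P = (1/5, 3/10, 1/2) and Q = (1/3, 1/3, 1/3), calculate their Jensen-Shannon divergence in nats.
0.0173 nats

Jensen-Shannon divergence is:
JSD(P||Q) = 0.5 × D_KL(P||M) + 0.5 × D_KL(Q||M)
where M = 0.5 × (P + Q) is the mixture distribution.

M = 0.5 × (1/5, 3/10, 1/2) + 0.5 × (1/3, 1/3, 1/3) = (4/15, 0.316667, 5/12)

D_KL(P||M) = 0.0174 nats
D_KL(Q||M) = 0.0171 nats

JSD(P||Q) = 0.5 × 0.0174 + 0.5 × 0.0171 = 0.0173 nats

Unlike KL divergence, JSD is symmetric and bounded: 0 ≤ JSD ≤ log(2).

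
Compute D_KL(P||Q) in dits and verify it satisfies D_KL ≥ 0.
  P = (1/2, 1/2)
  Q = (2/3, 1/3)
0.0256 dits

KL divergence satisfies the Gibbs inequality: D_KL(P||Q) ≥ 0 for all distributions P, Q.

D_KL(P||Q) = Σ p(x) log(p(x)/q(x))
Term by term:
  x=0: 1/2 × log_10[(1/2)/(2/3)] = -0.0625
  x=1: 1/2 × log_10[(1/2)/(1/3)] = 0.0880
D_KL(P||Q) = 0.0256 dits

D_KL(P||Q) = 0.0256 ≥ 0 ✓

This non-negativity is a fundamental property: relative entropy cannot be negative because it measures how different Q is from P.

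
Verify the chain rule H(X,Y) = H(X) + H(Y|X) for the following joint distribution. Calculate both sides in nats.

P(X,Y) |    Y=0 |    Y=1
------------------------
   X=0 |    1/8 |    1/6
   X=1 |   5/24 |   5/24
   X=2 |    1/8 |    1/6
H(X,Y) = 1.7707, H(X) = 1.0835, H(Y|X) = 0.6872 (all in nats)

Chain rule: H(X,Y) = H(X) + H(Y|X)

Left side — joint entropy directly:
H(X,Y) = -Σ p(x,y) log p(x,y) = 1.7707 nats

Right side — compute H(Y|X) from the conditional distributions:
P(X) = (7/24, 5/12, 7/24), so H(X) = 1.0835 nats
H(Y|X) = Σ_x P(X=x) · H(Y|X=x):
  P(Y|X=0) = (3/7, 4/7), H(Y|X=0) = 0.6829, weight P(X=0) = 7/24
  P(Y|X=1) = (1/2, 1/2), H(Y|X=1) = 0.6931, weight P(X=1) = 5/12
  P(Y|X=2) = (3/7, 4/7), H(Y|X=2) = 0.6829, weight P(X=2) = 7/24
H(Y|X) = 0.6872 nats

H(X) + H(Y|X) = 1.0835 + 0.6872 = 1.7707 nats

Both sides equal 1.7707 nats. ✓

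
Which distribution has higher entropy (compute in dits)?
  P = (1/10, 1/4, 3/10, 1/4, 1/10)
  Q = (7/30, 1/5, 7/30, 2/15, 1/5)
Q

Computing entropies in dits:
H(P) = 0.6579
H(Q) = 0.6912

Distribution Q has higher entropy.

Intuition: The distribution closer to uniform (more spread out) has higher entropy.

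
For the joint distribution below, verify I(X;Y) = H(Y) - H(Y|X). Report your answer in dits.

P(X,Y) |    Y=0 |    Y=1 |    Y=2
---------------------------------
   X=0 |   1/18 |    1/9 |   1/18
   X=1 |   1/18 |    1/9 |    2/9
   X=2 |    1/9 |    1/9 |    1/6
I(X;Y) = 0.0167 dits

Mutual information has multiple equivalent forms:
- I(X;Y) = H(X) - H(X|Y)
- I(X;Y) = H(Y) - H(Y|X)
- I(X;Y) = H(X) + H(Y) - H(X,Y)

Computing all quantities:
H(X) = 0.4642, H(Y) = 0.4607, H(X,Y) = 0.9082
H(X|Y) = 0.4474, H(Y|X) = 0.4440

Verification:
H(X) - H(X|Y) = 0.4642 - 0.4474 = 0.0167
H(Y) - H(Y|X) = 0.4607 - 0.4440 = 0.0167
H(X) + H(Y) - H(X,Y) = 0.4642 + 0.4607 - 0.9082 = 0.0167

All forms give I(X;Y) = 0.0167 dits. ✓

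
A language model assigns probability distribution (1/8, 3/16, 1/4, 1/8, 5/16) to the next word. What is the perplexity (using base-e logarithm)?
4.6823

Perplexity is e^H (or exp(H) for natural log).

First, H = -Σ p log p = 1.5438 nats
Perplexity = e^1.5438 = 4.6823

Interpretation: The model's uncertainty is equivalent to choosing uniformly among 4.7 options.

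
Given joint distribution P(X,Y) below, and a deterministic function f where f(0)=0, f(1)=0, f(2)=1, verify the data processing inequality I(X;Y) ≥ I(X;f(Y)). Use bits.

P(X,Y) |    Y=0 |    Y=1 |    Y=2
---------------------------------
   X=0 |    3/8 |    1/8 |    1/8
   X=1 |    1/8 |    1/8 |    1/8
I(X;Y) = 0.0488, I(X;f(Y)) = 0.0157, inequality holds: 0.0488 ≥ 0.0157

Data Processing Inequality: For any Markov chain X → Y → Z, we have I(X;Y) ≥ I(X;Z).

Here Z = f(Y) is a deterministic function of Y, forming X → Y → Z.

Original I(X;Y) = 0.0488 bits

After applying f:
P(X,Z) where Z=f(Y):
- P(X,Z=0) = P(X,Y=0) + P(X,Y=1)
- P(X,Z=1) = P(X,Y=2)

I(X;Z) = I(X;f(Y)) = 0.0157 bits

Verification: 0.0488 ≥ 0.0157 ✓

Information cannot be created by processing; the function f can only lose information about X.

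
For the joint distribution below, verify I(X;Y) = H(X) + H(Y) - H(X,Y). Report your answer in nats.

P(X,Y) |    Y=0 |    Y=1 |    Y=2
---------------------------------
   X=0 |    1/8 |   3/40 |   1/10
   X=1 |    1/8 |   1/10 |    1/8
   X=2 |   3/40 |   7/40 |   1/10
I(X;Y) = 0.0299 nats

Mutual information has multiple equivalent forms:
- I(X;Y) = H(X) - H(X|Y)
- I(X;Y) = H(Y) - H(Y|X)
- I(X;Y) = H(X) + H(Y) - H(X,Y)

Computing all quantities:
H(X) = 1.0961, H(Y) = 1.0980, H(X,Y) = 2.1641
H(X|Y) = 1.0661, H(Y|X) = 1.0681

Verification:
H(X) - H(X|Y) = 1.0961 - 1.0661 = 0.0299
H(Y) - H(Y|X) = 1.0980 - 1.0681 = 0.0299
H(X) + H(Y) - H(X,Y) = 1.0961 + 1.0980 - 2.1641 = 0.0299

All forms give I(X;Y) = 0.0299 nats. ✓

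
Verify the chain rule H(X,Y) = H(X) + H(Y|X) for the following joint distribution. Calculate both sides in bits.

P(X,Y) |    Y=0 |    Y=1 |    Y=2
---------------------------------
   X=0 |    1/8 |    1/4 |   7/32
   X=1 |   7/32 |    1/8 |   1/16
H(X,Y) = 2.4593, H(X) = 0.9745, H(Y|X) = 1.4848 (all in bits)

Chain rule: H(X,Y) = H(X) + H(Y|X)

Left side — joint entropy directly:
H(X,Y) = -Σ p(x,y) log p(x,y) = 2.4593 bits

Right side — compute H(Y|X) from the conditional distributions:
P(X) = (19/32, 13/32), so H(X) = 0.9745 bits
H(Y|X) = Σ_x P(X=x) · H(Y|X=x):
  P(Y|X=0) = (4/19, 8/19, 7/19), H(Y|X=0) = 1.5294, weight P(X=0) = 19/32
  P(Y|X=1) = (7/13, 4/13, 2/13), H(Y|X=1) = 1.4196, weight P(X=1) = 13/32
H(Y|X) = 1.4848 bits

H(X) + H(Y|X) = 0.9745 + 1.4848 = 2.4593 bits

Both sides equal 2.4593 bits. ✓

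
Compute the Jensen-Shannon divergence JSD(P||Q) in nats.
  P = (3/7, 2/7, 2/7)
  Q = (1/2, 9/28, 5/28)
0.0081 nats

Jensen-Shannon divergence is:
JSD(P||Q) = 0.5 × D_KL(P||M) + 0.5 × D_KL(Q||M)
where M = 0.5 × (P + Q) is the mixture distribution.

M = 0.5 × (3/7, 2/7, 2/7) + 0.5 × (1/2, 9/28, 5/28) = (13/28, 0.303571, 0.232143)

D_KL(P||M) = 0.0077 nats
D_KL(Q||M) = 0.0086 nats

JSD(P||Q) = 0.5 × 0.0077 + 0.5 × 0.0086 = 0.0081 nats

Unlike KL divergence, JSD is symmetric and bounded: 0 ≤ JSD ≤ log(2).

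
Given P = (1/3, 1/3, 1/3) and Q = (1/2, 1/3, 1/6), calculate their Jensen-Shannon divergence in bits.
0.0325 bits

Jensen-Shannon divergence is:
JSD(P||Q) = 0.5 × D_KL(P||M) + 0.5 × D_KL(Q||M)
where M = 0.5 × (P + Q) is the mixture distribution.

M = 0.5 × (1/3, 1/3, 1/3) + 0.5 × (1/2, 1/3, 1/6) = (5/12, 1/3, 1/4)

D_KL(P||M) = 0.0310 bits
D_KL(Q||M) = 0.0340 bits

JSD(P||Q) = 0.5 × 0.0310 + 0.5 × 0.0340 = 0.0325 bits

Unlike KL divergence, JSD is symmetric and bounded: 0 ≤ JSD ≤ log(2).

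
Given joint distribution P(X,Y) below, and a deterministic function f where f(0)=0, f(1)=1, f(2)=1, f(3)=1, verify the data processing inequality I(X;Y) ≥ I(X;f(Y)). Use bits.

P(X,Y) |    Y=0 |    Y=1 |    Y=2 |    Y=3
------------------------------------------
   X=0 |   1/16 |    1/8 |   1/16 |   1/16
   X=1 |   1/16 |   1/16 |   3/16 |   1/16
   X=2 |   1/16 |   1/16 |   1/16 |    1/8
I(X;Y) = 0.1038, I(X;f(Y)) = 0.0012, inequality holds: 0.1038 ≥ 0.0012

Data Processing Inequality: For any Markov chain X → Y → Z, we have I(X;Y) ≥ I(X;Z).

Here Z = f(Y) is a deterministic function of Y, forming X → Y → Z.

Original I(X;Y) = 0.1038 bits

After applying f:
P(X,Z) where Z=f(Y):
- P(X,Z=0) = P(X,Y=0)
- P(X,Z=1) = P(X,Y=1) + P(X,Y=2) + P(X,Y=3)

I(X;Z) = I(X;f(Y)) = 0.0012 bits

Verification: 0.1038 ≥ 0.0012 ✓

Information cannot be created by processing; the function f can only lose information about X.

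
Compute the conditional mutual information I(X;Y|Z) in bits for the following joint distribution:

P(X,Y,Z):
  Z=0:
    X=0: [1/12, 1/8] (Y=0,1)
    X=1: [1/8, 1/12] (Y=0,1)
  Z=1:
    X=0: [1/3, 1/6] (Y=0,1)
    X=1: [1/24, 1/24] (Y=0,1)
0.0181 bits

Conditional mutual information: I(X;Y|Z) = H(X|Z) + H(Y|Z) - H(X,Y|Z)

H(Z) = 0.9799
H(X,Z) = 1.7417 → H(X|Z) = 0.7618
H(Y,Z) = 1.9450 → H(Y|Z) = 0.9652
H(X,Y,Z) = 2.6887 → H(X,Y|Z) = 1.7089

I(X;Y|Z) = 0.7618 + 0.9652 - 1.7089 = 0.0181 bits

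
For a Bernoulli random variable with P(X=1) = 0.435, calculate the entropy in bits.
0.9878 bits

The binary entropy function is:
H(p) = -p log(p) - (1-p) log(1-p)

H(0.435) = -0.435 × log_2(0.435) - 0.565 × log_2(0.565)
H(0.435) = 0.9878 bits

Note: Binary entropy is maximized at p=0.5 (H=1 bit) and minimized at p=0 or p=1 (H=0).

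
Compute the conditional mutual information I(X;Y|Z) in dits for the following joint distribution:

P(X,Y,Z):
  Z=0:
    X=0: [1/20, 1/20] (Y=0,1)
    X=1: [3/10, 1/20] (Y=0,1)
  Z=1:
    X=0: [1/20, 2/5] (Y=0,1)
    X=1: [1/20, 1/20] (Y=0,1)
0.0261 dits

Conditional mutual information: I(X;Y|Z) = H(X|Z) + H(Y|Z) - H(X,Y|Z)

H(Z) = 0.2989
H(X,Z) = 0.5156 → H(X|Z) = 0.2168
H(Y,Z) = 0.5156 → H(Y|Z) = 0.2168
H(X,Y,Z) = 0.7063 → H(X,Y|Z) = 0.4075

I(X;Y|Z) = 0.2168 + 0.2168 - 0.4075 = 0.0261 dits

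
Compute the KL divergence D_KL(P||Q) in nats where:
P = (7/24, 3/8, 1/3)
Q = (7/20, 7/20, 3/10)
0.0078 nats

KL divergence: D_KL(P||Q) = Σ p(x) log(p(x)/q(x))

Computing term by term:
  x=0: 7/24 × log_e[(7/24)/(7/20)] = 7/24 × -0.1823 = -0.0532
  x=1: 3/8 × log_e[(3/8)/(7/20)] = 3/8 × 0.0690 = 0.0259
  x=2: 1/3 × log_e[(1/3)/(3/10)] = 1/3 × 0.1054 = 0.0351

D_KL(P||Q) = 0.0078 nats

Note: KL divergence is always non-negative and equals 0 iff P = Q.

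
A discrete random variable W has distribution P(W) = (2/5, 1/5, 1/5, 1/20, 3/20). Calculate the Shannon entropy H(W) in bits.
2.0842 bits

Shannon entropy is H(X) = -Σ p(x) log p(x).

For P = (2/5, 1/5, 1/5, 1/20, 3/20):
H = -2/5 × log_2(2/5) -1/5 × log_2(1/5) -1/5 × log_2(1/5) -1/20 × log_2(1/20) -3/20 × log_2(3/20)
H = 2.0842 bits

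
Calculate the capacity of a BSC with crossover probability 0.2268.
0.2276 bits

For a binary symmetric channel (BSC) with error probability p:
Capacity C = 1 - H(p) bits per symbol

where H(p) = -p log₂(p) - (1-p) log₂(1-p) is the binary entropy function.

H(0.2268) = 0.7724 bits
C = 1 - 0.7724 = 0.2276 bits per symbol

This means we can reliably transmit up to 0.2276 bits of information per channel use.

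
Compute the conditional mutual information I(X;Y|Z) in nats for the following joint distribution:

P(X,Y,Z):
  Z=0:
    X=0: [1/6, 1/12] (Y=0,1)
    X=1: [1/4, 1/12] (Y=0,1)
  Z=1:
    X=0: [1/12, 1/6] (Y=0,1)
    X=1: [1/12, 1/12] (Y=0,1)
0.0082 nats

Conditional mutual information: I(X;Y|Z) = H(X|Z) + H(Y|Z) - H(X,Y|Z)

H(Z) = 0.6792
H(X,Z) = 1.3580 → H(X|Z) = 0.6788
H(Y,Z) = 1.3086 → H(Y|Z) = 0.6294
H(X,Y,Z) = 1.9792 → H(X,Y|Z) = 1.3000

I(X;Y|Z) = 0.6788 + 0.6294 - 1.3000 = 0.0082 nats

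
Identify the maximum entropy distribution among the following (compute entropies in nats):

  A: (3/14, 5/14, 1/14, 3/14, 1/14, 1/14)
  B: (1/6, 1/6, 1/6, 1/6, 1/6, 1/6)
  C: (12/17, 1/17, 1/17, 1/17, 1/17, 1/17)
B

For a discrete distribution over n outcomes, entropy is maximized by the uniform distribution.

Computing entropies:
H(A) = 1.5934 nats
H(B) = 1.7918 nats
H(C) = 1.0792 nats

The uniform distribution (where all probabilities equal 1/6) achieves the maximum entropy of log_e(6) = 1.7918 nats.

Distribution B has the highest entropy.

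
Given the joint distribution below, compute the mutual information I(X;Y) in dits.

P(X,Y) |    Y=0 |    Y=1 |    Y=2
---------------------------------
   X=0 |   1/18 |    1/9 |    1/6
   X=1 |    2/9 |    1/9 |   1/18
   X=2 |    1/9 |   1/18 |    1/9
0.0380 dits

Mutual information: I(X;Y) = H(X) + H(Y) - H(X,Y)

Marginals:
P(X) = (1/3, 7/18, 5/18), H(X) = 0.4731 dits
P(Y) = (7/18, 5/18, 1/3), H(Y) = 0.4731 dits

Joint entropy: H(X,Y) = 0.9082 dits

I(X;Y) = 0.4731 + 0.4731 - 0.9082 = 0.0380 dits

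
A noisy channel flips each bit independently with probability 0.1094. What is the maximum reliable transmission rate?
0.5019 bits

For a binary symmetric channel (BSC) with error probability p:
Capacity C = 1 - H(p) bits per symbol

where H(p) = -p log₂(p) - (1-p) log₂(1-p) is the binary entropy function.

H(0.1094) = 0.4981 bits
C = 1 - 0.4981 = 0.5019 bits per symbol

This means we can reliably transmit up to 0.5019 bits of information per channel use.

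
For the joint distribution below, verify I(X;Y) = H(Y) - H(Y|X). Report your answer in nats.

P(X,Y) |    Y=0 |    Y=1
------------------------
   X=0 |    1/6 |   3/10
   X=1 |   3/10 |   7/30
I(X;Y) = 0.0213 nats

Mutual information has multiple equivalent forms:
- I(X;Y) = H(X) - H(X|Y)
- I(X;Y) = H(Y) - H(Y|X)
- I(X;Y) = H(X) + H(Y) - H(X,Y)

Computing all quantities:
H(X) = 0.6909, H(Y) = 0.6909, H(X,Y) = 1.3606
H(X|Y) = 0.6697, H(Y|X) = 0.6697

Verification:
H(X) - H(X|Y) = 0.6909 - 0.6697 = 0.0213
H(Y) - H(Y|X) = 0.6909 - 0.6697 = 0.0213
H(X) + H(Y) - H(X,Y) = 0.6909 + 0.6909 - 1.3606 = 0.0213

All forms give I(X;Y) = 0.0213 nats. ✓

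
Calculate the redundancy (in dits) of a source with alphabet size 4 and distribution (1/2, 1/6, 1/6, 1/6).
0.0625 dits

Redundancy measures how far a source is from maximum entropy:
R = H_max - H(X)

Maximum entropy for 4 symbols: H_max = log_10(4) = 0.6021 dits
Actual entropy: H(X) = 0.5396 dits
Redundancy: R = 0.6021 - 0.5396 = 0.0625 dits

This redundancy represents potential for compression: the source could be compressed by 0.0625 dits per symbol.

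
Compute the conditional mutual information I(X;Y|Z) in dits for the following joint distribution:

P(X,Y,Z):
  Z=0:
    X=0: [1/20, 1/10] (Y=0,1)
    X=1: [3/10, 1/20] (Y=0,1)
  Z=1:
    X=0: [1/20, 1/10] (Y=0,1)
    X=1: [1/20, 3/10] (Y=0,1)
0.0337 dits

Conditional mutual information: I(X;Y|Z) = H(X|Z) + H(Y|Z) - H(X,Y|Z)

H(Z) = 0.3010
H(X,Z) = 0.5663 → H(X|Z) = 0.2653
H(Y,Z) = 0.5423 → H(Y|Z) = 0.2413
H(X,Y,Z) = 0.7739 → H(X,Y|Z) = 0.4729

I(X;Y|Z) = 0.2653 + 0.2413 - 0.4729 = 0.0337 dits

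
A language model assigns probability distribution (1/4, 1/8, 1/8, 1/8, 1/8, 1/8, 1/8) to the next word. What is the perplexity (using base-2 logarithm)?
6.7272

Perplexity is 2^H (or exp(H) for natural log).

First, H = -Σ p log p = 2.7500 bits
Perplexity = 2^2.7500 = 6.7272

Interpretation: The model's uncertainty is equivalent to choosing uniformly among 6.7 options.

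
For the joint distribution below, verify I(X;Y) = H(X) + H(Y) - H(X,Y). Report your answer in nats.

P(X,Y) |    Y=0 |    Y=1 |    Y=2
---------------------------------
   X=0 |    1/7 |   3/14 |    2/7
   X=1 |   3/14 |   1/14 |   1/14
I(X;Y) = 0.0720 nats

Mutual information has multiple equivalent forms:
- I(X;Y) = H(X) - H(X|Y)
- I(X;Y) = H(Y) - H(Y|X)
- I(X;Y) = H(X) + H(Y) - H(X,Y)

Computing all quantities:
H(X) = 0.6518, H(Y) = 1.0934, H(X,Y) = 1.6731
H(X|Y) = 0.5797, H(Y|X) = 1.0214

Verification:
H(X) - H(X|Y) = 0.6518 - 0.5797 = 0.0720
H(Y) - H(Y|X) = 1.0934 - 1.0214 = 0.0720
H(X) + H(Y) - H(X,Y) = 0.6518 + 1.0934 - 1.6731 = 0.0720

All forms give I(X;Y) = 0.0720 nats. ✓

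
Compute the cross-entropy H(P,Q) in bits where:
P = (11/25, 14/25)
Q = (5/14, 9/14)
1.0105 bits

Cross-entropy: H(P,Q) = -Σ p(x) log q(x)

Alternatively: H(P,Q) = H(P) + D_KL(P||Q)
H(P) = 0.9896 bits
D_KL(P||Q) = 0.0210 bits

H(P,Q) = 0.9896 + 0.0210 = 1.0105 bits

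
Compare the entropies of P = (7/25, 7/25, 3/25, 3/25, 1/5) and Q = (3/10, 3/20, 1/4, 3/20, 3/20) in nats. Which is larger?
Q

Computing entropies in nats:
H(P) = 1.5436
H(Q) = 1.5615

Distribution Q has higher entropy.

Intuition: The distribution closer to uniform (more spread out) has higher entropy.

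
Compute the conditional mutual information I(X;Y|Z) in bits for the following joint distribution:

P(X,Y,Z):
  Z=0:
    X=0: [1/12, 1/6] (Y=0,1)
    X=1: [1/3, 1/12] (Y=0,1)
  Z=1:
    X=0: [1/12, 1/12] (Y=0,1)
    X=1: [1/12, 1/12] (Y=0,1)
0.1059 bits

Conditional mutual information: I(X;Y|Z) = H(X|Z) + H(Y|Z) - H(X,Y|Z)

H(Z) = 0.9183
H(X,Z) = 1.8879 → H(X|Z) = 0.9696
H(Y,Z) = 1.8879 → H(Y|Z) = 0.9696
H(X,Y,Z) = 2.7516 → H(X,Y|Z) = 1.8333

I(X;Y|Z) = 0.9696 + 0.9696 - 1.8333 = 0.1059 bits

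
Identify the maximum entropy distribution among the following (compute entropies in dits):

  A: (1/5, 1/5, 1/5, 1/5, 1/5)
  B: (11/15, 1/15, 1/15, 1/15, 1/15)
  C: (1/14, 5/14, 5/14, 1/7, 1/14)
A

For a discrete distribution over n outcomes, entropy is maximized by the uniform distribution.

Computing entropies:
H(A) = 0.6990 dits
H(B) = 0.4124 dits
H(C) = 0.6039 dits

The uniform distribution (where all probabilities equal 1/5) achieves the maximum entropy of log_10(5) = 0.6990 dits.

Distribution A has the highest entropy.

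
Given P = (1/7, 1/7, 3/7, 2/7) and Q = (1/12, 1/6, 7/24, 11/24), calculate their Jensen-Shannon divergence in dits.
0.0092 dits

Jensen-Shannon divergence is:
JSD(P||Q) = 0.5 × D_KL(P||M) + 0.5 × D_KL(Q||M)
where M = 0.5 × (P + Q) is the mixture distribution.

M = 0.5 × (1/7, 1/7, 3/7, 2/7) + 0.5 × (1/12, 1/6, 7/24, 11/24) = (0.113095, 0.154762, 0.360119, 0.372024)

D_KL(P||M) = 0.0092 dits
D_KL(Q||M) = 0.0091 dits

JSD(P||Q) = 0.5 × 0.0092 + 0.5 × 0.0091 = 0.0092 dits

Unlike KL divergence, JSD is symmetric and bounded: 0 ≤ JSD ≤ log(2).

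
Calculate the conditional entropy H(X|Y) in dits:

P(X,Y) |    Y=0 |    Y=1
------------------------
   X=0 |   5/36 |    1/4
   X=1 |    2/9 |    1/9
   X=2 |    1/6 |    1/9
0.4561 dits

Using the chain rule: H(X|Y) = H(X,Y) - H(Y)

First, compute H(X,Y) = 0.7565 dits

Marginal P(Y) = (19/36, 17/36)
H(Y) = 0.3004 dits

H(X|Y) = H(X,Y) - H(Y) = 0.7565 - 0.3004 = 0.4561 dits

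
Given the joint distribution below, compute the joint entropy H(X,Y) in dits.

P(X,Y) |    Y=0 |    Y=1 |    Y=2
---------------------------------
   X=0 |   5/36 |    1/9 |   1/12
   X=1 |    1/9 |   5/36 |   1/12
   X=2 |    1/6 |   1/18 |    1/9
0.9355 dits

Joint entropy is H(X,Y) = -Σ_{x,y} p(x,y) log p(x,y).

Summing over all non-zero entries:
H(X,Y) = -[5/36·log_10(5/36) + 1/9·log_10(1/9) + 1/12·log_10(1/12) + 1/9·log_10(1/9) + 5/36·log_10(5/36) + 1/12·log_10(1/12) + 1/6·log_10(1/6) + 1/18·log_10(1/18) + 1/9·log_10(1/9)]
H(X,Y) = 0.9355 dits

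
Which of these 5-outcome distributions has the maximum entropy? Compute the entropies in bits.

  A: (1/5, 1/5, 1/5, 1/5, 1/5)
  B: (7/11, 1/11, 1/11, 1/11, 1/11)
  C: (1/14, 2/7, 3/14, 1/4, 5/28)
A

For a discrete distribution over n outcomes, entropy is maximized by the uniform distribution.

Computing entropies:
H(A) = 2.3219 bits
H(B) = 1.6729 bits
H(C) = 2.2084 bits

The uniform distribution (where all probabilities equal 1/5) achieves the maximum entropy of log_2(5) = 2.3219 bits.

Distribution A has the highest entropy.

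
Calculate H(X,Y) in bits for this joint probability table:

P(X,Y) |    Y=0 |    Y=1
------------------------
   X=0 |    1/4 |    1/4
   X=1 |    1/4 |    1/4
2.0000 bits

Joint entropy is H(X,Y) = -Σ_{x,y} p(x,y) log p(x,y).

Summing over all non-zero entries:
H(X,Y) = -[1/4·log_2(1/4) + 1/4·log_2(1/4) + 1/4·log_2(1/4) + 1/4·log_2(1/4)]
H(X,Y) = 2.0000 bits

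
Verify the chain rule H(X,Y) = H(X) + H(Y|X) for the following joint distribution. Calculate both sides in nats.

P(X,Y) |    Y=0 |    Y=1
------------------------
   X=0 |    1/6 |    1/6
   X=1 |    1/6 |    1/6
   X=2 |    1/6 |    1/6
H(X,Y) = 1.7918, H(X) = 1.0986, H(Y|X) = 0.6931 (all in nats)

Chain rule: H(X,Y) = H(X) + H(Y|X)

Left side — joint entropy directly:
H(X,Y) = -Σ p(x,y) log p(x,y) = 1.7918 nats

Right side — compute H(Y|X) from the conditional distributions:
P(X) = (1/3, 1/3, 1/3), so H(X) = 1.0986 nats
H(Y|X) = Σ_x P(X=x) · H(Y|X=x):
  P(Y|X=0) = (1/2, 1/2), H(Y|X=0) = 0.6931, weight P(X=0) = 1/3
  P(Y|X=1) = (1/2, 1/2), H(Y|X=1) = 0.6931, weight P(X=1) = 1/3
  P(Y|X=2) = (1/2, 1/2), H(Y|X=2) = 0.6931, weight P(X=2) = 1/3
H(Y|X) = 0.6931 nats

H(X) + H(Y|X) = 1.0986 + 0.6931 = 1.7918 nats

Both sides equal 1.7918 nats. ✓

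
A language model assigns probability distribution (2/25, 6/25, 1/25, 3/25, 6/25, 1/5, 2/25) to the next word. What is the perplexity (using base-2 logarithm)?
6.0147

Perplexity is 2^H (or exp(H) for natural log).

First, H = -Σ p log p = 2.5885 bits
Perplexity = 2^2.5885 = 6.0147

Interpretation: The model's uncertainty is equivalent to choosing uniformly among 6.0 options.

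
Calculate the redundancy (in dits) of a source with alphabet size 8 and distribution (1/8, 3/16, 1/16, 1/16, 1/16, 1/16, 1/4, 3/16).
0.0660 dits

Redundancy measures how far a source is from maximum entropy:
R = H_max - H(X)

Maximum entropy for 8 symbols: H_max = log_10(8) = 0.9031 dits
Actual entropy: H(X) = 0.8371 dits
Redundancy: R = 0.9031 - 0.8371 = 0.0660 dits

This redundancy represents potential for compression: the source could be compressed by 0.0660 dits per symbol.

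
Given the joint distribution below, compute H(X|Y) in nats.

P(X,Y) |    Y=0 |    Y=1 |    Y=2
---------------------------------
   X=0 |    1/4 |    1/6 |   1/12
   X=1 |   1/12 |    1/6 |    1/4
0.6059 nats

Using the chain rule: H(X|Y) = H(X,Y) - H(Y)

First, compute H(X,Y) = 1.7046 nats

Marginal P(Y) = (1/3, 1/3, 1/3)
H(Y) = 1.0986 nats

H(X|Y) = H(X,Y) - H(Y) = 1.7046 - 1.0986 = 0.6059 nats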